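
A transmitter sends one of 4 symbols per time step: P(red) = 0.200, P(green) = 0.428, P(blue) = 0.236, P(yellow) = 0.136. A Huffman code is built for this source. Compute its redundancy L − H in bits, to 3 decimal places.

Entropy H = −Σ p log₂ p ≈ 1.8715 bits.
Huffman merges: 17/125+1/5→42/125; 59/250+42/125→143/250; 107/250+143/250→1. L = 477/250 ≈ 1.9080.
L − H = 1.9080 − 1.8715 = 0.037 bits.

0.037 bits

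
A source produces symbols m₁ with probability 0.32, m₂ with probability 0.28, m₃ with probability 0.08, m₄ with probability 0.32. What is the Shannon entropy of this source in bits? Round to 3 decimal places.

1.858 bits

H = −Σ pᵢ log₂ pᵢ.
−0.32·log₂(0.32) = 0.5260
−0.28·log₂(0.28) = 0.5142
−0.08·log₂(0.08) = 0.2915
−0.32·log₂(0.32) = 0.5260
Sum ≈ 1.8578 → 1.858 bits.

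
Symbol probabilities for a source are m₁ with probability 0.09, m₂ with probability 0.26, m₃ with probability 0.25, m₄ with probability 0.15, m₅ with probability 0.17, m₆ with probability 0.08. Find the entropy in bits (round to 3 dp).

H = −Σ pᵢ log₂ pᵢ.
−0.09·log₂(0.09) = 0.3127
−0.26·log₂(0.26) = 0.5053
−0.25·log₂(0.25) = 0.5000
−0.15·log₂(0.15) = 0.4105
−0.17·log₂(0.17) = 0.4346
−0.08·log₂(0.08) = 0.2915
Sum ≈ 2.4546 → 2.455 bits.

2.455 bits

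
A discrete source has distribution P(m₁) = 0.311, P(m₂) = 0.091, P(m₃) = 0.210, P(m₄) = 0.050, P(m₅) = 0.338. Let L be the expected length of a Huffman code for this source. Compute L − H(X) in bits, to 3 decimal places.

0.084 bits

Entropy H = −Σ p log₂ p ≈ 2.0566 bits.
Huffman merges: 1/20+91/1000→141/1000; 141/1000+21/100→351/1000; 311/1000+169/500→649/1000; 351/1000+649/1000→1. L = 2141/1000 ≈ 2.1410.
L − H = 2.1410 − 2.0566 = 0.084 bits.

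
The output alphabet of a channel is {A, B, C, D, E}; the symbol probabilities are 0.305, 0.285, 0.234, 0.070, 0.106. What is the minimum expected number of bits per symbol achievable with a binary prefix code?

Repeatedly combine the two least-probable nodes; the expected code length is the sum of the merged weights.
merge 7/100 + 53/500 → 22/125
merge 22/125 + 117/500 → 41/100
merge 57/200 + 61/200 → 59/100
merge 41/100 + 59/100 → 1
L = 22/125 + 41/100 + 59/100 + 1 = 272/125 = 2.176 bits/symbol.

2.176 bits/symbol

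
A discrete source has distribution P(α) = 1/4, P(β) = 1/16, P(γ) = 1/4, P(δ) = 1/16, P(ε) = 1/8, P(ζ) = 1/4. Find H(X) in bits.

2.375 bits

Each probability is a power of 1/2, so log₂(1/p) is an integer.
H = Σ p·log₂(1/p) = 1/4·2 + 1/16·4 + 1/4·2 + 1/16·4 + 1/8·3 + 1/4·2 = 2.375 bits.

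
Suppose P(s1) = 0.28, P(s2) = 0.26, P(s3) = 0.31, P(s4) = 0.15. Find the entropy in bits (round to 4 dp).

1.9538 bits

H = −Σ pᵢ log₂ pᵢ.
−0.28·log₂(0.28) = 0.5142
−0.26·log₂(0.26) = 0.5053
−0.31·log₂(0.31) = 0.5238
−0.15·log₂(0.15) = 0.4105
Sum ≈ 1.9538 → 1.9538 bits.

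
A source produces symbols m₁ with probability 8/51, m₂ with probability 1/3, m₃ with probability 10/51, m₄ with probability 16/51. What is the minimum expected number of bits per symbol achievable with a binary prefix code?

Repeatedly combine the two least-probable nodes; the expected code length is the sum of the merged weights.
merge 8/51 + 10/51 → 6/17
merge 16/51 + 1/3 → 11/17
merge 6/17 + 11/17 → 1
L = 6/17 + 11/17 + 1 = 2 bits/symbol.

2 bits/symbol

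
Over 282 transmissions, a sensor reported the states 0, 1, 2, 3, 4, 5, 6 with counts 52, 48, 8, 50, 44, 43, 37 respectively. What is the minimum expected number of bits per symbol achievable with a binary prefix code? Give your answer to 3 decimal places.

Probabilities are the counts divided by 282.
Repeatedly combine the two least-probable nodes; the expected code length is the sum of the merged weights.
merge 4/141 + 37/282 → 15/94
merge 43/282 + 22/141 → 29/94
merge 15/94 + 8/47 → 31/94
merge 25/141 + 26/141 → 17/47
merge 29/94 + 31/94 → 30/47
merge 17/47 + 30/47 → 1
L = 15/94 + 29/94 + 31/94 + 17/47 + 30/47 + 1 = 263/94 ≈ 2.798 bits/symbol.

2.798 bits/symbol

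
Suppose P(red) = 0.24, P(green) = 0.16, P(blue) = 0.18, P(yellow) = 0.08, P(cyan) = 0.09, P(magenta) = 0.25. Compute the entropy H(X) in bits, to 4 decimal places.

H = −Σ pᵢ log₂ pᵢ.
−0.24·log₂(0.24) = 0.4941
−0.16·log₂(0.16) = 0.4230
−0.18·log₂(0.18) = 0.4453
−0.08·log₂(0.08) = 0.2915
−0.09·log₂(0.09) = 0.3127
−0.25·log₂(0.25) = 0.5000
Sum ≈ 2.4666 → 2.4666 bits.

2.4666 bits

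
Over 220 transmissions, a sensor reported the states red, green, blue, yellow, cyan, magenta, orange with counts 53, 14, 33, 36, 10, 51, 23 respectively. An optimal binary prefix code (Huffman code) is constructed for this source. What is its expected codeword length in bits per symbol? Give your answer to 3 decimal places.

2.636 bits/symbol

Probabilities are the counts divided by 220.
Repeatedly combine the two least-probable nodes; the expected code length is the sum of the merged weights.
merge 1/22 + 7/110 → 6/55
merge 23/220 + 6/55 → 47/220
merge 3/20 + 9/55 → 69/220
merge 47/220 + 51/220 → 49/110
merge 53/220 + 69/220 → 61/110
merge 49/110 + 61/110 → 1
L = 6/55 + 47/220 + 69/220 + 49/110 + 61/110 + 1 = 29/11 ≈ 2.636 bits/symbol.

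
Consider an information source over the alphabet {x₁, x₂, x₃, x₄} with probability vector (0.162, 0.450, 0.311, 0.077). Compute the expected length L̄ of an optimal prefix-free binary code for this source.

1.789 bits/symbol

Repeatedly combine the two least-probable nodes; the expected code length is the sum of the merged weights.
merge 77/1000 + 81/500 → 239/1000
merge 239/1000 + 311/1000 → 11/20
merge 9/20 + 11/20 → 1
L = 239/1000 + 11/20 + 1 = 1789/1000 = 1.789 bits/symbol.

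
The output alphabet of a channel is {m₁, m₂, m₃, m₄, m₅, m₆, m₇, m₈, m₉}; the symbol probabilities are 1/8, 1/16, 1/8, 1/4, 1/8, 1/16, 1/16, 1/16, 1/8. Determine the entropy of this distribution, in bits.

Each probability is a power of 1/2, so log₂(1/p) is an integer.
H = Σ p·log₂(1/p) = 1/8·3 + 1/16·4 + 1/8·3 + 1/4·2 + 1/8·3 + 1/16·4 + 1/16·4 + 1/16·4 + 1/8·3 = 3 bits.

3 bits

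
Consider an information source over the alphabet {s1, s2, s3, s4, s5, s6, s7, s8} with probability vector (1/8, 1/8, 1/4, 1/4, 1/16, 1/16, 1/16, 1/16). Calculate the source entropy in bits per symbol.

2.75 bits

Each probability is a power of 1/2, so log₂(1/p) is an integer.
H = Σ p·log₂(1/p) = 1/8·3 + 1/8·3 + 1/4·2 + 1/4·2 + 1/16·4 + 1/16·4 + 1/16·4 + 1/16·4 = 2.75 bits.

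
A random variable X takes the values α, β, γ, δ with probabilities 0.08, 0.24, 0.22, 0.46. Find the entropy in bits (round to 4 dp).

H = −Σ pᵢ log₂ pᵢ.
−0.08·log₂(0.08) = 0.2915
−0.24·log₂(0.24) = 0.4941
−0.22·log₂(0.22) = 0.4806
−0.46·log₂(0.46) = 0.5153
Sum ≈ 1.7816 → 1.7816 bits.

1.7816 bits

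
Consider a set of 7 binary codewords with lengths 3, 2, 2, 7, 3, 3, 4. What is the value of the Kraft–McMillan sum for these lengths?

0.9453125

With common denominator 2^7 = 128: Σ 2^(−ℓᵢ) = 16/128 + 32/128 + 32/128 + 1/128 + 16/128 + 16/128 + 8/128 = 121/128 = 0.9453125.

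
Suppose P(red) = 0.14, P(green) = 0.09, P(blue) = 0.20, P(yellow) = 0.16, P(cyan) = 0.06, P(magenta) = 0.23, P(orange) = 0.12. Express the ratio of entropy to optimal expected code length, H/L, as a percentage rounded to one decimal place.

Entropy H = −Σ p log₂ p ≈ 2.6954 bits.
Huffman merges: 3/50+9/100→3/20; 3/25+7/50→13/50; 3/20+4/25→31/100; 1/5+23/100→43/100; 13/50+31/100→57/100; 43/100+57/100→1. L = 68/25 ≈ 2.7200.
Efficiency = H/L = 2.6954/2.7200 = 99.1%.

99.1%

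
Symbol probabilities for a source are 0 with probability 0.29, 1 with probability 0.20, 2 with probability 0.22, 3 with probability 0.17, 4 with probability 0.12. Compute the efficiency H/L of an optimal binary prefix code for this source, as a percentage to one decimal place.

98.9%

Entropy H = −Σ p log₂ p ≈ 2.2645 bits.
Huffman merges: 3/25+17/100→29/100; 1/5+11/50→21/50; 29/100+29/100→29/50; 21/50+29/50→1. L = 229/100 ≈ 2.2900.
Efficiency = H/L = 2.2645/2.2900 = 98.9%.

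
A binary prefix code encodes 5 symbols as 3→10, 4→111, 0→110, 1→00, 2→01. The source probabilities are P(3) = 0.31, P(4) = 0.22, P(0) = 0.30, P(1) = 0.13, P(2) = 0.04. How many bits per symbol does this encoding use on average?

2.52 bits/symbol

L̄ = Σ pᵢ·ℓᵢ = 0.31·2 + 0.22·3 + 0.30·3 + 0.13·2 + 0.04·2 = 2.52 bits/symbol.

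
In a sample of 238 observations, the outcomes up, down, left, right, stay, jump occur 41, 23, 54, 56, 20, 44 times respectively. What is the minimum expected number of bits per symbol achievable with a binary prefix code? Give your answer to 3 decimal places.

2.534 bits/symbol

Probabilities are the counts divided by 238.
Repeatedly combine the two least-probable nodes; the expected code length is the sum of the merged weights.
merge 10/119 + 23/238 → 43/238
merge 41/238 + 43/238 → 6/17
merge 22/119 + 27/119 → 7/17
merge 4/17 + 6/17 → 10/17
merge 7/17 + 10/17 → 1
L = 43/238 + 6/17 + 7/17 + 10/17 + 1 = 603/238 ≈ 2.534 bits/symbol.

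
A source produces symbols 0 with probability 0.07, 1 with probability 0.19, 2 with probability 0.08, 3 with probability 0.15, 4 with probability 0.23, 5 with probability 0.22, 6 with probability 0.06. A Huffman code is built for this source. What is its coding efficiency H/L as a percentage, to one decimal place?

98.4%

Entropy H = −Σ p log₂ p ≈ 2.6376 bits.
Huffman merges: 3/50+7/100→13/100; 2/25+13/100→21/100; 3/20+19/100→17/50; 21/100+11/50→43/100; 23/100+17/50→57/100; 43/100+57/100→1. L = 67/25 ≈ 2.6800.
Efficiency = H/L = 2.6376/2.6800 = 98.4%.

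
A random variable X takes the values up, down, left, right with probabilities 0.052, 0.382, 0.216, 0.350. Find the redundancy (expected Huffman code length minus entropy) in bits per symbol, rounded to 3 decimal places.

Entropy H = −Σ p log₂ p ≈ 1.7598 bits.
Huffman merges: 13/250+27/125→67/250; 67/250+7/20→309/500; 191/500+309/500→1. L = 943/500 ≈ 1.8860.
L − H = 1.8860 − 1.7598 = 0.126 bits.

0.126 bits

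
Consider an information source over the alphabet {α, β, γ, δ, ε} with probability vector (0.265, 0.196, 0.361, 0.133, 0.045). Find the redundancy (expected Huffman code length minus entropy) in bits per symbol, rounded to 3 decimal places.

0.090 bits

Entropy H = −Σ p log₂ p ≈ 2.0876 bits.
Huffman merges: 9/200+133/1000→89/500; 89/500+49/250→187/500; 53/200+361/1000→313/500; 187/500+313/500→1. L = 1089/500 ≈ 2.1780.
L − H = 2.1780 − 2.0876 = 0.090 bits.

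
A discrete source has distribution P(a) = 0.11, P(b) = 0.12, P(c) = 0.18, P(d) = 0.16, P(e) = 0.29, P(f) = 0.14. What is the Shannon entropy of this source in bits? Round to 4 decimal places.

2.5007 bits

H = −Σ pᵢ log₂ pᵢ.
−0.11·log₂(0.11) = 0.3503
−0.12·log₂(0.12) = 0.3671
−0.18·log₂(0.18) = 0.4453
−0.16·log₂(0.16) = 0.4230
−0.29·log₂(0.29) = 0.5179
−0.14·log₂(0.14) = 0.3971
Sum ≈ 2.5007 → 2.5007 bits.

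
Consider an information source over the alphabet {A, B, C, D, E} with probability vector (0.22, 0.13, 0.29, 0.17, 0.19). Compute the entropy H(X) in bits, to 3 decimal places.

2.271 bits

H = −Σ pᵢ log₂ pᵢ.
−0.22·log₂(0.22) = 0.4806
−0.13·log₂(0.13) = 0.3826
−0.29·log₂(0.29) = 0.5179
−0.17·log₂(0.17) = 0.4346
−0.19·log₂(0.19) = 0.4552
Sum ≈ 2.2709 → 2.271 bits.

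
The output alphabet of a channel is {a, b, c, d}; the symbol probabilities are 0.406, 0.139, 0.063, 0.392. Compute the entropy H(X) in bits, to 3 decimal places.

H = −Σ pᵢ log₂ pᵢ.
−0.406·log₂(0.406) = 0.5280
−0.139·log₂(0.139) = 0.3957
−0.063·log₂(0.063) = 0.2513
−0.392·log₂(0.392) = 0.5296
Sum ≈ 1.7046 → 1.705 bits.

1.705 bits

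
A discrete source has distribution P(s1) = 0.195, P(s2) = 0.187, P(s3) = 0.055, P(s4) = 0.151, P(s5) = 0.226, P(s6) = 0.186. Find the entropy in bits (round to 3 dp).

2.490 bits

H = −Σ pᵢ log₂ pᵢ.
−0.195·log₂(0.195) = 0.4599
−0.187·log₂(0.187) = 0.4523
−0.055·log₂(0.055) = 0.2301
−0.151·log₂(0.151) = 0.4118
−0.226·log₂(0.226) = 0.4849
−0.186·log₂(0.186) = 0.4514
Sum ≈ 2.4905 → 2.490 bits.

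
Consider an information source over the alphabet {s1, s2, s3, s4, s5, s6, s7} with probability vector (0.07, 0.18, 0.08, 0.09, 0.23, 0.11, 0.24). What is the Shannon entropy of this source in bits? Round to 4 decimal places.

2.6501 bits

H = −Σ pᵢ log₂ pᵢ.
−0.07·log₂(0.07) = 0.2686
−0.18·log₂(0.18) = 0.4453
−0.08·log₂(0.08) = 0.2915
−0.09·log₂(0.09) = 0.3127
−0.23·log₂(0.23) = 0.4877
−0.11·log₂(0.11) = 0.3503
−0.24·log₂(0.24) = 0.4941
Sum ≈ 2.6501 → 2.6501 bits.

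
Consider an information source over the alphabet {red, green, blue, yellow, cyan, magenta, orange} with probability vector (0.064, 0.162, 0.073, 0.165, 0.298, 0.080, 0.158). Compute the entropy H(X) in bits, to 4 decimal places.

2.6164 bits

H = −Σ pᵢ log₂ pᵢ.
−0.064·log₂(0.064) = 0.2538
−0.162·log₂(0.162) = 0.4254
−0.073·log₂(0.073) = 0.2756
−0.165·log₂(0.165) = 0.4289
−0.298·log₂(0.298) = 0.5205
−0.080·log₂(0.080) = 0.2915
−0.158·log₂(0.158) = 0.4206
Sum ≈ 2.6164 → 2.6164 bits.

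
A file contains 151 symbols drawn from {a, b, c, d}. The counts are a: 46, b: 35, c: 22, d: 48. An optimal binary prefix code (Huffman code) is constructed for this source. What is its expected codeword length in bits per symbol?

2 bits/symbol

Probabilities are the counts divided by 151.
Repeatedly combine the two least-probable nodes; the expected code length is the sum of the merged weights.
merge 22/151 + 35/151 → 57/151
merge 46/151 + 48/151 → 94/151
merge 57/151 + 94/151 → 1
L = 57/151 + 94/151 + 1 = 2 bits/symbol.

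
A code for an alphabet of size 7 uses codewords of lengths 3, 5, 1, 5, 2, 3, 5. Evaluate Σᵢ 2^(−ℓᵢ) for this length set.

1.09375

With common denominator 2^5 = 32: Σ 2^(−ℓᵢ) = 4/32 + 1/32 + 16/32 + 1/32 + 8/32 + 4/32 + 1/32 = 35/32 = 1.09375.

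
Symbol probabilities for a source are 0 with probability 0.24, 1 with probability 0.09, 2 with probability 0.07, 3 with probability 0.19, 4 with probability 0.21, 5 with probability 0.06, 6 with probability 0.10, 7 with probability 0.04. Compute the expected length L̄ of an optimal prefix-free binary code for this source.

Repeatedly combine the two least-probable nodes; the expected code length is the sum of the merged weights.
merge 1/25 + 3/50 → 1/10
merge 7/100 + 9/100 → 4/25
merge 1/10 + 1/10 → 1/5
merge 4/25 + 19/100 → 7/20
merge 1/5 + 21/100 → 41/100
merge 6/25 + 7/20 → 59/100
merge 41/100 + 59/100 → 1
L = 1/10 + 4/25 + 1/5 + 7/20 + 41/100 + 59/100 + 1 = 281/100 = 2.81 bits/symbol.

2.81 bits/symbol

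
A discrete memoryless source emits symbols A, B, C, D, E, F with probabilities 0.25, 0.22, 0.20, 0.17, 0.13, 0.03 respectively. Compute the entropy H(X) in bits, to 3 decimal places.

2.414 bits

H = −Σ pᵢ log₂ pᵢ.
−0.25·log₂(0.25) = 0.5000
−0.22·log₂(0.22) = 0.4806
−0.20·log₂(0.20) = 0.4644
−0.17·log₂(0.17) = 0.4346
−0.13·log₂(0.13) = 0.3826
−0.03·log₂(0.03) = 0.1518
Sum ≈ 2.4140 → 2.414 bits.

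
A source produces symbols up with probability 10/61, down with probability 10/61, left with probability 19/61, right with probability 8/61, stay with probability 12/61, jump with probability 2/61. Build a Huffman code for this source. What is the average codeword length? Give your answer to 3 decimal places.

2.492 bits/symbol

Repeatedly combine the two least-probable nodes; the expected code length is the sum of the merged weights.
merge 2/61 + 8/61 → 10/61
merge 10/61 + 10/61 → 20/61
merge 10/61 + 12/61 → 22/61
merge 19/61 + 20/61 → 39/61
merge 22/61 + 39/61 → 1
L = 10/61 + 20/61 + 22/61 + 39/61 + 1 = 152/61 ≈ 2.492 bits/symbol.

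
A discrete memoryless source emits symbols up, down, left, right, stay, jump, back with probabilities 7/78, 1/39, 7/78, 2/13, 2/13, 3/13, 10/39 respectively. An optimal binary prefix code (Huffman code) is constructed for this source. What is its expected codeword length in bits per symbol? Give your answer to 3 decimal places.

Repeatedly combine the two least-probable nodes; the expected code length is the sum of the merged weights.
merge 1/39 + 7/78 → 3/26
merge 7/78 + 3/26 → 8/39
merge 2/13 + 2/13 → 4/13
merge 8/39 + 3/13 → 17/39
merge 10/39 + 4/13 → 22/39
merge 17/39 + 22/39 → 1
L = 3/26 + 8/39 + 4/13 + 17/39 + 22/39 + 1 = 205/78 ≈ 2.628 bits/symbol.

2.628 bits/symbol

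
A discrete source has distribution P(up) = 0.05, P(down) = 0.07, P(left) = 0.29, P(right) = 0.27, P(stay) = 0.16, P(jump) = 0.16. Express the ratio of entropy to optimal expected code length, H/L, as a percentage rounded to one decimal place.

Entropy H = −Σ p log₂ p ≈ 2.3586 bits.
Huffman merges: 1/20+7/100→3/25; 3/25+4/25→7/25; 4/25+27/100→43/100; 7/25+29/100→57/100; 43/100+57/100→1. L = 12/5 ≈ 2.4000.
Efficiency = H/L = 2.3586/2.4000 = 98.3%.

98.3%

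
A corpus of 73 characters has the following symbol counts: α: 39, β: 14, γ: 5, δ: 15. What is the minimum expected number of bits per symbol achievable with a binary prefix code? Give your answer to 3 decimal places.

1.726 bits/symbol

Probabilities are the counts divided by 73.
Repeatedly combine the two least-probable nodes; the expected code length is the sum of the merged weights.
merge 5/73 + 14/73 → 19/73
merge 15/73 + 19/73 → 34/73
merge 34/73 + 39/73 → 1
L = 19/73 + 34/73 + 1 = 126/73 ≈ 1.726 bits/symbol.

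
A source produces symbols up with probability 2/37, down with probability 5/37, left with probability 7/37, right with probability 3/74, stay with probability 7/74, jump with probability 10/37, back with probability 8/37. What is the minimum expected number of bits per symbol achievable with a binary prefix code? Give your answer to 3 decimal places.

Repeatedly combine the two least-probable nodes; the expected code length is the sum of the merged weights.
merge 3/74 + 2/37 → 7/74
merge 7/74 + 7/74 → 7/37
merge 5/37 + 7/37 → 12/37
merge 7/37 + 8/37 → 15/37
merge 10/37 + 12/37 → 22/37
merge 15/37 + 22/37 → 1
L = 7/74 + 7/37 + 12/37 + 15/37 + 22/37 + 1 = 193/74 ≈ 2.608 bits/symbol.

2.608 bits/symbol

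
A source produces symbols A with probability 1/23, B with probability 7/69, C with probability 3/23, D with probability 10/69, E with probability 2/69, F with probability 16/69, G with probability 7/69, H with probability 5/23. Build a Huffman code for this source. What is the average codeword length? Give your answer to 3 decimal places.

Repeatedly combine the two least-probable nodes; the expected code length is the sum of the merged weights.
merge 2/69 + 1/23 → 5/69
merge 5/69 + 7/69 → 4/23
merge 7/69 + 3/23 → 16/69
merge 10/69 + 4/23 → 22/69
merge 5/23 + 16/69 → 31/69
merge 16/69 + 22/69 → 38/69
merge 31/69 + 38/69 → 1
L = 5/69 + 4/23 + 16/69 + 22/69 + 31/69 + 38/69 + 1 = 193/69 ≈ 2.797 bits/symbol.

2.797 bits/symbol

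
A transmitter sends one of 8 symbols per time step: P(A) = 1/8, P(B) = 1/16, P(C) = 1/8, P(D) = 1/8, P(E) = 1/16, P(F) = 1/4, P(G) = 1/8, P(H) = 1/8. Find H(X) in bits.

Each probability is a power of 1/2, so log₂(1/p) is an integer.
H = Σ p·log₂(1/p) = 1/8·3 + 1/16·4 + 1/8·3 + 1/8·3 + 1/16·4 + 1/4·2 + 1/8·3 + 1/8·3 = 2.875 bits.

2.875 bits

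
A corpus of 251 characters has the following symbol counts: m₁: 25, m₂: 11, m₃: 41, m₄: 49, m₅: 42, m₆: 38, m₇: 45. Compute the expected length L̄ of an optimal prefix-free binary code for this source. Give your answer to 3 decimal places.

2.769 bits/symbol

Probabilities are the counts divided by 251.
Repeatedly combine the two least-probable nodes; the expected code length is the sum of the merged weights.
merge 11/251 + 25/251 → 36/251
merge 36/251 + 38/251 → 74/251
merge 41/251 + 42/251 → 83/251
merge 45/251 + 49/251 → 94/251
merge 74/251 + 83/251 → 157/251
merge 94/251 + 157/251 → 1
L = 36/251 + 74/251 + 83/251 + 94/251 + 157/251 + 1 = 695/251 ≈ 2.769 bits/symbol.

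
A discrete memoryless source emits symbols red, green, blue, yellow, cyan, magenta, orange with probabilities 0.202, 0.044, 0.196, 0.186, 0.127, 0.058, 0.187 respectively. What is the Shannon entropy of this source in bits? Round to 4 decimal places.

H = −Σ pᵢ log₂ pᵢ.
−0.202·log₂(0.202) = 0.4661
−0.044·log₂(0.044) = 0.1983
−0.196·log₂(0.196) = 0.4608
−0.186·log₂(0.186) = 0.4514
−0.127·log₂(0.127) = 0.3781
−0.058·log₂(0.058) = 0.2383
−0.187·log₂(0.187) = 0.4523
Sum ≈ 2.6452 → 2.6452 bits.

2.6452 bits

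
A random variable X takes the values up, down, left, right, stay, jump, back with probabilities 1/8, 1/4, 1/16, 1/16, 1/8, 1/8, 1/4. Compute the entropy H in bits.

2.625 bits

Each probability is a power of 1/2, so log₂(1/p) is an integer.
H = Σ p·log₂(1/p) = 1/8·3 + 1/4·2 + 1/16·4 + 1/16·4 + 1/8·3 + 1/8·3 + 1/4·2 = 2.625 bits.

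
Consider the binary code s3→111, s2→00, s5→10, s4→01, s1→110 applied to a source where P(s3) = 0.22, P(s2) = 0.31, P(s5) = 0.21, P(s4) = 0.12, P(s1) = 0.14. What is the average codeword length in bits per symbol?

2.36 bits/symbol

L̄ = Σ pᵢ·ℓᵢ = 0.22·3 + 0.31·2 + 0.21·2 + 0.12·2 + 0.14·3 = 2.36 bits/symbol.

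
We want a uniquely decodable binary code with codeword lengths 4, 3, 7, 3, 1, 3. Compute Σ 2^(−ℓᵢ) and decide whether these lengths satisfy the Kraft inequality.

0.9453125; yes

With common denominator 2^7 = 128: Σ 2^(−ℓᵢ) = 8/128 + 16/128 + 1/128 + 16/128 + 64/128 + 16/128 = 121/128 = 0.9453125.
Kraft's inequality requires Σ ≤ 1; here Σ = 0.9453125 ≤ 1, so such a prefix code exists.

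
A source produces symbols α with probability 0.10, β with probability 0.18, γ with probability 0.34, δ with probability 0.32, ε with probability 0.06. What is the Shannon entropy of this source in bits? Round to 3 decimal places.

2.076 bits

H = −Σ pᵢ log₂ pᵢ.
−0.10·log₂(0.10) = 0.3322
−0.18·log₂(0.18) = 0.4453
−0.34·log₂(0.34) = 0.5292
−0.32·log₂(0.32) = 0.5260
−0.06·log₂(0.06) = 0.2435
Sum ≈ 2.0762 → 2.076 bits.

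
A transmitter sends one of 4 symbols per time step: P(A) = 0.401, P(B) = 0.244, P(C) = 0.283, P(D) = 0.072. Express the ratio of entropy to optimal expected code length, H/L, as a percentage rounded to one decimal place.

94.7%

Entropy H = −Σ p log₂ p ≈ 1.8139 bits.
Huffman merges: 9/125+61/250→79/250; 283/1000+79/250→599/1000; 401/1000+599/1000→1. L = 383/200 ≈ 1.9150.
Efficiency = H/L = 1.8139/1.9150 = 94.7%.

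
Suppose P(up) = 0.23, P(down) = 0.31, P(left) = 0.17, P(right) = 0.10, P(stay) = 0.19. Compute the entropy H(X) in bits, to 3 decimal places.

2.233 bits

H = −Σ pᵢ log₂ pᵢ.
−0.23·log₂(0.23) = 0.4877
−0.31·log₂(0.31) = 0.5238
−0.17·log₂(0.17) = 0.4346
−0.10·log₂(0.10) = 0.3322
−0.19·log₂(0.19) = 0.4552
Sum ≈ 2.2335 → 2.233 bits.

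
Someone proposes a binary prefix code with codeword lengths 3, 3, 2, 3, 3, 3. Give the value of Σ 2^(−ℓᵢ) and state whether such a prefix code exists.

With common denominator 2^3 = 8: Σ 2^(−ℓᵢ) = 1/8 + 1/8 + 2/8 + 1/8 + 1/8 + 1/8 = 7/8 = 0.875.
Kraft's inequality requires Σ ≤ 1; here Σ = 0.875 ≤ 1, so such a prefix code exists.

0.875; yes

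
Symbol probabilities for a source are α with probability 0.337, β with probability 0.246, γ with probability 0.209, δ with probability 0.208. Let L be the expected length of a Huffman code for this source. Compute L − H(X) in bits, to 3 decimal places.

0.030 bits

Entropy H = −Σ p log₂ p ≈ 1.9697 bits.
Huffman merges: 26/125+209/1000→417/1000; 123/500+337/1000→583/1000; 417/1000+583/1000→1. L = 2 ≈ 2.0000.
L − H = 2.0000 − 1.9697 = 0.030 bits.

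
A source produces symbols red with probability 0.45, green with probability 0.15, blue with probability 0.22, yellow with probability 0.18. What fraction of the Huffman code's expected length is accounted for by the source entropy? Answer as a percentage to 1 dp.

98.7%

Entropy H = −Σ p log₂ p ≈ 1.8548 bits.
Huffman merges: 3/20+9/50→33/100; 11/50+33/100→11/20; 9/20+11/20→1. L = 47/25 ≈ 1.8800.
Efficiency = H/L = 1.8548/1.8800 = 98.7%.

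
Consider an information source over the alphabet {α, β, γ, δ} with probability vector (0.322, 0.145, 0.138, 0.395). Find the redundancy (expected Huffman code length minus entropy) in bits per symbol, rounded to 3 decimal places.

0.034 bits

Entropy H = −Σ p log₂ p ≈ 1.8540 bits.
Huffman merges: 69/500+29/200→283/1000; 283/1000+161/500→121/200; 79/200+121/200→1. L = 236/125 ≈ 1.8880.
L − H = 1.8880 − 1.8540 = 0.034 bits.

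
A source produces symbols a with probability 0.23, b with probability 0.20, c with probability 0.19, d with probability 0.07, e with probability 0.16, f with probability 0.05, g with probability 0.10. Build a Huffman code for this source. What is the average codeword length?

Repeatedly combine the two least-probable nodes; the expected code length is the sum of the merged weights.
merge 1/20 + 7/100 → 3/25
merge 1/10 + 3/25 → 11/50
merge 4/25 + 19/100 → 7/20
merge 1/5 + 11/50 → 21/50
merge 23/100 + 7/20 → 29/50
merge 21/50 + 29/50 → 1
L = 3/25 + 11/50 + 7/20 + 21/50 + 29/50 + 1 = 269/100 = 2.69 bits/symbol.

2.69 bits/symbol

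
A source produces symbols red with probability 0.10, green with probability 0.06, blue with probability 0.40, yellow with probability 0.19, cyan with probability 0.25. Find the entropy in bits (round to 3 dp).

2.060 bits

H = −Σ pᵢ log₂ pᵢ.
−0.10·log₂(0.10) = 0.3322
−0.06·log₂(0.06) = 0.2435
−0.40·log₂(0.40) = 0.5288
−0.19·log₂(0.19) = 0.4552
−0.25·log₂(0.25) = 0.5000
Sum ≈ 2.0597 → 2.060 bits.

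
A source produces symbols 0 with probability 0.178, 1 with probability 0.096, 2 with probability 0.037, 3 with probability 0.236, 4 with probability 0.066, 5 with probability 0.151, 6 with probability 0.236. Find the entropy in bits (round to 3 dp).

H = −Σ pᵢ log₂ pᵢ.
−0.178·log₂(0.178) = 0.4432
−0.096·log₂(0.096) = 0.3246
−0.037·log₂(0.037) = 0.1760
−0.236·log₂(0.236) = 0.4916
−0.066·log₂(0.066) = 0.2588
−0.151·log₂(0.151) = 0.4118
−0.236·log₂(0.236) = 0.4916
Sum ≈ 2.5977 → 2.598 bits.

2.598 bits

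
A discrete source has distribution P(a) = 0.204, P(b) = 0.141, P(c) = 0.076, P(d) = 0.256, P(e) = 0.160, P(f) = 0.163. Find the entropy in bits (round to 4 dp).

H = −Σ pᵢ log₂ pᵢ.
−0.204·log₂(0.204) = 0.4678
−0.141·log₂(0.141) = 0.3985
−0.076·log₂(0.076) = 0.2826
−0.256·log₂(0.256) = 0.5032
−0.160·log₂(0.160) = 0.4230
−0.163·log₂(0.163) = 0.4266
Sum ≈ 2.5017 → 2.5017 bits.

2.5017 bits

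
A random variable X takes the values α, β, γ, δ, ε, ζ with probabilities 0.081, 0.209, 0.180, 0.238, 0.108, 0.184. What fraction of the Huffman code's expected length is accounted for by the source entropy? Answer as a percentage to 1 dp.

97.9%

Entropy H = −Σ p log₂ p ≈ 2.5001 bits.
Huffman merges: 81/1000+27/250→189/1000; 9/50+23/125→91/250; 189/1000+209/1000→199/500; 119/500+91/250→301/500; 199/500+301/500→1. L = 2553/1000 ≈ 2.5530.
Efficiency = H/L = 2.5001/2.5530 = 97.9%.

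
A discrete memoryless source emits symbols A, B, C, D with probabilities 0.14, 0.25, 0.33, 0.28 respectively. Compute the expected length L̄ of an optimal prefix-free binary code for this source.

2 bits/symbol

Repeatedly combine the two least-probable nodes; the expected code length is the sum of the merged weights.
merge 7/50 + 1/4 → 39/100
merge 7/25 + 33/100 → 61/100
merge 39/100 + 61/100 → 1
L = 39/100 + 61/100 + 1 = 2 bits/symbol.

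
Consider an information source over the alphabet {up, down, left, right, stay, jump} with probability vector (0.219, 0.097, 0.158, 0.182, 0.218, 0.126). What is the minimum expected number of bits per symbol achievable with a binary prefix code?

2.563 bits/symbol

Repeatedly combine the two least-probable nodes; the expected code length is the sum of the merged weights.
merge 97/1000 + 63/500 → 223/1000
merge 79/500 + 91/500 → 17/50
merge 109/500 + 219/1000 → 437/1000
merge 223/1000 + 17/50 → 563/1000
merge 437/1000 + 563/1000 → 1
L = 223/1000 + 17/50 + 437/1000 + 563/1000 + 1 = 2563/1000 = 2.563 bits/symbol.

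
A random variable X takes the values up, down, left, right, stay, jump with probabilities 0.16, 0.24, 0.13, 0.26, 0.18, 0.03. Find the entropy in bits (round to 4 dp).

H = −Σ pᵢ log₂ pᵢ.
−0.16·log₂(0.16) = 0.4230
−0.24·log₂(0.24) = 0.4941
−0.13·log₂(0.13) = 0.3826
−0.26·log₂(0.26) = 0.5053
−0.18·log₂(0.18) = 0.4453
−0.03·log₂(0.03) = 0.1518
Sum ≈ 2.4022 → 2.4022 bits.

2.4022 bits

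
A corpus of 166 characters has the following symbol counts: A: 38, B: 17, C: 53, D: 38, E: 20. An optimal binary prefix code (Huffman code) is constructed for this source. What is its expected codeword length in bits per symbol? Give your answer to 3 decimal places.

2.223 bits/symbol

Probabilities are the counts divided by 166.
Repeatedly combine the two least-probable nodes; the expected code length is the sum of the merged weights.
merge 17/166 + 10/83 → 37/166
merge 37/166 + 19/83 → 75/166
merge 19/83 + 53/166 → 91/166
merge 75/166 + 91/166 → 1
L = 37/166 + 75/166 + 91/166 + 1 = 369/166 ≈ 2.223 bits/symbol.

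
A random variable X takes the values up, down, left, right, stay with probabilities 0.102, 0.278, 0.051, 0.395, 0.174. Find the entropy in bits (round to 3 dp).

H = −Σ pᵢ log₂ pᵢ.
−0.102·log₂(0.102) = 0.3359
−0.278·log₂(0.278) = 0.5134
−0.051·log₂(0.051) = 0.2190
−0.395·log₂(0.395) = 0.5293
−0.174·log₂(0.174) = 0.4390
Sum ≈ 2.0366 → 2.037 bits.

2.037 bits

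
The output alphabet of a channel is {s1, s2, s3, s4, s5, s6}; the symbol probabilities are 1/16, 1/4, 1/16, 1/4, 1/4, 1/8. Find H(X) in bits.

2.375 bits

Each probability is a power of 1/2, so log₂(1/p) is an integer.
H = Σ p·log₂(1/p) = 1/16·4 + 1/4·2 + 1/16·4 + 1/4·2 + 1/4·2 + 1/8·3 = 2.375 bits.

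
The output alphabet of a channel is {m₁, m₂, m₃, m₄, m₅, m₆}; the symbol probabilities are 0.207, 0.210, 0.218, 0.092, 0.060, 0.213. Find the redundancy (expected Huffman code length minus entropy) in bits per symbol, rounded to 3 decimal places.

Entropy H = −Σ p log₂ p ≈ 2.4577 bits.
Huffman merges: 3/50+23/250→19/125; 19/125+207/1000→359/1000; 21/100+213/1000→423/1000; 109/500+359/1000→577/1000; 423/1000+577/1000→1. L = 2511/1000 ≈ 2.5110.
L − H = 2.5110 − 2.4577 = 0.053 bits.

0.053 bits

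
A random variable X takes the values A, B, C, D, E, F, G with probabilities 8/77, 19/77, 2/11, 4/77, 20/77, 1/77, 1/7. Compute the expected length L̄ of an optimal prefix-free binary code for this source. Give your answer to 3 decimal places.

Repeatedly combine the two least-probable nodes; the expected code length is the sum of the merged weights.
merge 1/77 + 4/77 → 5/77
merge 5/77 + 8/77 → 13/77
merge 1/7 + 13/77 → 24/77
merge 2/11 + 19/77 → 3/7
merge 20/77 + 24/77 → 4/7
merge 3/7 + 4/7 → 1
L = 5/77 + 13/77 + 24/77 + 3/7 + 4/7 + 1 = 28/11 ≈ 2.545 bits/symbol.

2.545 bits/symbol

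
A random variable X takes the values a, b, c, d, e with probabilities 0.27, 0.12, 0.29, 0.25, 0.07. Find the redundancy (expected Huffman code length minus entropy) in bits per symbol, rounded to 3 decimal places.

0.026 bits

Entropy H = −Σ p log₂ p ≈ 2.1635 bits.
Huffman merges: 7/100+3/25→19/100; 19/100+1/4→11/25; 27/100+29/100→14/25; 11/25+14/25→1. L = 219/100 ≈ 2.1900.
L − H = 2.1900 − 2.1635 = 0.026 bits.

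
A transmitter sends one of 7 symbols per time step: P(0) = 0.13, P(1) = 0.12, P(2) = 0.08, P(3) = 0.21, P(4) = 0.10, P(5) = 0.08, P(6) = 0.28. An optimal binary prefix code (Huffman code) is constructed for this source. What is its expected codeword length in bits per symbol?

Repeatedly combine the two least-probable nodes; the expected code length is the sum of the merged weights.
merge 2/25 + 2/25 → 4/25
merge 1/10 + 3/25 → 11/50
merge 13/100 + 4/25 → 29/100
merge 21/100 + 11/50 → 43/100
merge 7/25 + 29/100 → 57/100
merge 43/100 + 57/100 → 1
L = 4/25 + 11/50 + 29/100 + 43/100 + 57/100 + 1 = 267/100 = 2.67 bits/symbol.

2.67 bits/symbol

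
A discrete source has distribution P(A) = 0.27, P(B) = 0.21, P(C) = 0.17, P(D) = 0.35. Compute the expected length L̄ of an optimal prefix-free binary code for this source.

Repeatedly combine the two least-probable nodes; the expected code length is the sum of the merged weights.
merge 17/100 + 21/100 → 19/50
merge 27/100 + 7/20 → 31/50
merge 19/50 + 31/50 → 1
L = 19/50 + 31/50 + 1 = 2 bits/symbol.

2 bits/symbol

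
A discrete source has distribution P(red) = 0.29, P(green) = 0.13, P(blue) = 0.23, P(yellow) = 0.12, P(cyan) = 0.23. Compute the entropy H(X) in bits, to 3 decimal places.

H = −Σ pᵢ log₂ pᵢ.
−0.29·log₂(0.29) = 0.5179
−0.13·log₂(0.13) = 0.3826
−0.23·log₂(0.23) = 0.4877
−0.12·log₂(0.12) = 0.3671
−0.23·log₂(0.23) = 0.4877
Sum ≈ 2.2430 → 2.243 bits.

2.243 bits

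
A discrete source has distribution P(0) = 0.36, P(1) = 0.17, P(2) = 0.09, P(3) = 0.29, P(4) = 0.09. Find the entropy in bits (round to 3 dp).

2.108 bits

H = −Σ pᵢ log₂ pᵢ.
−0.36·log₂(0.36) = 0.5306
−0.17·log₂(0.17) = 0.4346
−0.09·log₂(0.09) = 0.3127
−0.29·log₂(0.29) = 0.5179
−0.09·log₂(0.09) = 0.3127
Sum ≈ 2.1084 → 2.108 bits.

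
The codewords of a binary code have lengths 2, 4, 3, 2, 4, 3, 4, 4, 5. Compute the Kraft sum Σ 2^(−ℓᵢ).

With common denominator 2^5 = 32: Σ 2^(−ℓᵢ) = 8/32 + 2/32 + 4/32 + 8/32 + 2/32 + 4/32 + 2/32 + 2/32 + 1/32 = 33/32 = 1.03125.

1.03125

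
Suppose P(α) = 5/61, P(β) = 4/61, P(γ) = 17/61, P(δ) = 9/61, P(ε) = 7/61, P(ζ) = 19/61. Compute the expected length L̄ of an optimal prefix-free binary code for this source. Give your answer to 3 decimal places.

2.410 bits/symbol

Repeatedly combine the two least-probable nodes; the expected code length is the sum of the merged weights.
merge 4/61 + 5/61 → 9/61
merge 7/61 + 9/61 → 16/61
merge 9/61 + 16/61 → 25/61
merge 17/61 + 19/61 → 36/61
merge 25/61 + 36/61 → 1
L = 9/61 + 16/61 + 25/61 + 36/61 + 1 = 147/61 ≈ 2.410 bits/symbol.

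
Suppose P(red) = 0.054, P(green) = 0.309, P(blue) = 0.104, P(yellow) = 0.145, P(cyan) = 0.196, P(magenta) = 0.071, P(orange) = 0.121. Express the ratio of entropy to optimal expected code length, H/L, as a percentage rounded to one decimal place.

Entropy H = −Σ p log₂ p ≈ 2.5949 bits.
Huffman merges: 27/500+71/1000→1/8; 13/125+121/1000→9/40; 1/8+29/200→27/100; 49/250+9/40→421/1000; 27/100+309/1000→579/1000; 421/1000+579/1000→1. L = 131/50 ≈ 2.6200.
Efficiency = H/L = 2.5949/2.6200 = 99.0%.

99.0%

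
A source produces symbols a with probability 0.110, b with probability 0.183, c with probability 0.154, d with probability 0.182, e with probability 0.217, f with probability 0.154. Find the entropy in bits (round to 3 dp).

2.556 bits

H = −Σ pᵢ log₂ pᵢ.
−0.110·log₂(0.110) = 0.3503
−0.183·log₂(0.183) = 0.4484
−0.154·log₂(0.154) = 0.4156
−0.182·log₂(0.182) = 0.4474
−0.217·log₂(0.217) = 0.4783
−0.154·log₂(0.154) = 0.4156
Sum ≈ 2.5556 → 2.556 bits.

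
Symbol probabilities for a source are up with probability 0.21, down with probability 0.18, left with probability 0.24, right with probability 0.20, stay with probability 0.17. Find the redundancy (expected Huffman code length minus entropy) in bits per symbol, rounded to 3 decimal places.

0.039 bits

Entropy H = −Σ p log₂ p ≈ 2.3112 bits.
Huffman merges: 17/100+9/50→7/20; 1/5+21/100→41/100; 6/25+7/20→59/100; 41/100+59/100→1. L = 47/20 ≈ 2.3500.
L − H = 2.3500 − 2.3112 = 0.039 bits.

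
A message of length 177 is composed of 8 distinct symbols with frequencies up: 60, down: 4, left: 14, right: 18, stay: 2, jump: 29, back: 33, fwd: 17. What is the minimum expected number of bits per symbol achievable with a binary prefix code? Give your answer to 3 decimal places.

2.621 bits/symbol

Probabilities are the counts divided by 177.
Repeatedly combine the two least-probable nodes; the expected code length is the sum of the merged weights.
merge 2/177 + 4/177 → 2/59
merge 2/59 + 14/177 → 20/177
merge 17/177 + 6/59 → 35/177
merge 20/177 + 29/177 → 49/177
merge 11/59 + 35/177 → 68/177
merge 49/177 + 20/59 → 109/177
merge 68/177 + 109/177 → 1
L = 2/59 + 20/177 + 35/177 + 49/177 + 68/177 + 109/177 + 1 = 464/177 ≈ 2.621 bits/symbol.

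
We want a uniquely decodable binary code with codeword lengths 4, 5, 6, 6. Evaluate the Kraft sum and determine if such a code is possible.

With common denominator 2^6 = 64: Σ 2^(−ℓᵢ) = 4/64 + 2/64 + 1/64 + 1/64 = 8/64 = 0.125.
Kraft's inequality requires Σ ≤ 1; here Σ = 0.125 ≤ 1, so such a prefix code exists.

0.125; yes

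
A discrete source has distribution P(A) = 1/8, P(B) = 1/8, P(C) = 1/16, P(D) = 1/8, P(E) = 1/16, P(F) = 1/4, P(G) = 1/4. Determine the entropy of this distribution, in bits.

2.625 bits

Each probability is a power of 1/2, so log₂(1/p) is an integer.
H = Σ p·log₂(1/p) = 1/8·3 + 1/8·3 + 1/16·4 + 1/8·3 + 1/16·4 + 1/4·2 + 1/4·2 = 2.625 bits.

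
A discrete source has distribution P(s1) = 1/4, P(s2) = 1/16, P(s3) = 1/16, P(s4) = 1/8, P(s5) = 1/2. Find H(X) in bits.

1.875 bits

Each probability is a power of 1/2, so log₂(1/p) is an integer.
H = Σ p·log₂(1/p) = 1/4·2 + 1/16·4 + 1/16·4 + 1/8·3 + 1/2·1 = 1.875 bits.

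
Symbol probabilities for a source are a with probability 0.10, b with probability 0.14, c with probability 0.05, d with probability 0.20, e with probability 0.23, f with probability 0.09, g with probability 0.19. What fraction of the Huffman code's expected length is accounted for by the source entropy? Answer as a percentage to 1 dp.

Entropy H = −Σ p log₂ p ≈ 2.6653 bits.
Huffman merges: 1/20+9/100→7/50; 1/10+7/50→6/25; 7/50+19/100→33/100; 1/5+23/100→43/100; 6/25+33/100→57/100; 43/100+57/100→1. L = 271/100 ≈ 2.7100.
Efficiency = H/L = 2.6653/2.7100 = 98.4%.

98.4%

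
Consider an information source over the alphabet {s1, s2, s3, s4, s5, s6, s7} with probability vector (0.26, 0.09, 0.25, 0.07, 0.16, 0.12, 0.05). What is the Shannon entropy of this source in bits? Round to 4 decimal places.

H = −Σ pᵢ log₂ pᵢ.
−0.26·log₂(0.26) = 0.5053
−0.09·log₂(0.09) = 0.3127
−0.25·log₂(0.25) = 0.5000
−0.07·log₂(0.07) = 0.2686
−0.16·log₂(0.16) = 0.4230
−0.12·log₂(0.12) = 0.3671
−0.05·log₂(0.05) = 0.2161
Sum ≈ 2.5927 → 2.5927 bits.

2.5927 bits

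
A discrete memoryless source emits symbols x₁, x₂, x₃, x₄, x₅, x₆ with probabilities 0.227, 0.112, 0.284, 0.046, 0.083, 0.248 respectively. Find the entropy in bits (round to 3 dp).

2.356 bits

H = −Σ pᵢ log₂ pᵢ.
−0.227·log₂(0.227) = 0.4856
−0.112·log₂(0.112) = 0.3537
−0.284·log₂(0.284) = 0.5158
−0.046·log₂(0.046) = 0.2043
−0.083·log₂(0.083) = 0.2980
−0.248·log₂(0.248) = 0.4989
Sum ≈ 2.3564 → 2.356 bits.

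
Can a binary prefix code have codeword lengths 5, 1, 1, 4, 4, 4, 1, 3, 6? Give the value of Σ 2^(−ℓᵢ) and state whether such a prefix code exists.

With common denominator 2^6 = 64: Σ 2^(−ℓᵢ) = 2/64 + 32/64 + 32/64 + 4/64 + 4/64 + 4/64 + 32/64 + 8/64 + 1/64 = 119/64 = 1.859375.
Kraft's inequality requires Σ ≤ 1; here Σ = 1.859375 > 1, so no such prefix code exists.

1.859375; no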